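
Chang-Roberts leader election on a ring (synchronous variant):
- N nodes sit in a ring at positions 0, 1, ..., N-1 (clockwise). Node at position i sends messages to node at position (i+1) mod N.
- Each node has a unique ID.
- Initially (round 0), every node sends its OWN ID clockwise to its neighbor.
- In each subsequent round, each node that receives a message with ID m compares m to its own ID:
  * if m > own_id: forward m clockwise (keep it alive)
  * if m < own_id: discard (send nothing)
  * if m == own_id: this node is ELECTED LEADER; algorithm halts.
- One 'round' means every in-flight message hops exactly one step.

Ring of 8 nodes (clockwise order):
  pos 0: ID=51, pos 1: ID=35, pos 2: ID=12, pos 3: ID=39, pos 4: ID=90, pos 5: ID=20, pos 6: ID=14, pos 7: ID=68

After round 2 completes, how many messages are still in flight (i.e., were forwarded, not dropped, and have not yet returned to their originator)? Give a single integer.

Round 1: pos1(id35) recv 51: fwd; pos2(id12) recv 35: fwd; pos3(id39) recv 12: drop; pos4(id90) recv 39: drop; pos5(id20) recv 90: fwd; pos6(id14) recv 20: fwd; pos7(id68) recv 14: drop; pos0(id51) recv 68: fwd
Round 2: pos2(id12) recv 51: fwd; pos3(id39) recv 35: drop; pos6(id14) recv 90: fwd; pos7(id68) recv 20: drop; pos1(id35) recv 68: fwd
After round 2: 3 messages still in flight

Answer: 3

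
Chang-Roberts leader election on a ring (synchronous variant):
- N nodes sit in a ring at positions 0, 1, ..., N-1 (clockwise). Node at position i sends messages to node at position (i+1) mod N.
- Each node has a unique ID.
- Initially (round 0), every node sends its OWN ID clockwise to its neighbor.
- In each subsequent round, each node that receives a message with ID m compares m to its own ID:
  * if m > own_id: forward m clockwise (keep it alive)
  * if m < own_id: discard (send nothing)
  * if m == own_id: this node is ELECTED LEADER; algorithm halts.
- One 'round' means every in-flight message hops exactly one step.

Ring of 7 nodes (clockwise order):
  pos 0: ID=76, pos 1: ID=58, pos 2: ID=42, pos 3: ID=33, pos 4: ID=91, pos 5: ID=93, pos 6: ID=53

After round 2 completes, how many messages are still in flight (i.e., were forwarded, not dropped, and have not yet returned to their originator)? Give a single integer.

Answer: 3

Derivation:
Round 1: pos1(id58) recv 76: fwd; pos2(id42) recv 58: fwd; pos3(id33) recv 42: fwd; pos4(id91) recv 33: drop; pos5(id93) recv 91: drop; pos6(id53) recv 93: fwd; pos0(id76) recv 53: drop
Round 2: pos2(id42) recv 76: fwd; pos3(id33) recv 58: fwd; pos4(id91) recv 42: drop; pos0(id76) recv 93: fwd
After round 2: 3 messages still in flight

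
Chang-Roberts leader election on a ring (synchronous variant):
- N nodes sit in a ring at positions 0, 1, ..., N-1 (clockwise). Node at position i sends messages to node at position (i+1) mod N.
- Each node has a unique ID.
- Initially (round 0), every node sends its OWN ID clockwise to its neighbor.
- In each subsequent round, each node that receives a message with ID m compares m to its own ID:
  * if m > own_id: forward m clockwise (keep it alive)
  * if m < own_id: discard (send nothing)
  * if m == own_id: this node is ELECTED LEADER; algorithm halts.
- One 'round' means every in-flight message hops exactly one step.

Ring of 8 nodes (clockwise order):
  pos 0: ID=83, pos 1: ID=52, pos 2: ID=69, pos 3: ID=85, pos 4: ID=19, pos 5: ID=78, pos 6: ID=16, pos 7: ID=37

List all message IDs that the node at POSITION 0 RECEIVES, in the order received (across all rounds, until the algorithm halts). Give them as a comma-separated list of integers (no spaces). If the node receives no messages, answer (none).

Answer: 37,78,85

Derivation:
Round 1: pos1(id52) recv 83: fwd; pos2(id69) recv 52: drop; pos3(id85) recv 69: drop; pos4(id19) recv 85: fwd; pos5(id78) recv 19: drop; pos6(id16) recv 78: fwd; pos7(id37) recv 16: drop; pos0(id83) recv 37: drop
Round 2: pos2(id69) recv 83: fwd; pos5(id78) recv 85: fwd; pos7(id37) recv 78: fwd
Round 3: pos3(id85) recv 83: drop; pos6(id16) recv 85: fwd; pos0(id83) recv 78: drop
Round 4: pos7(id37) recv 85: fwd
Round 5: pos0(id83) recv 85: fwd
Round 6: pos1(id52) recv 85: fwd
Round 7: pos2(id69) recv 85: fwd
Round 8: pos3(id85) recv 85: ELECTED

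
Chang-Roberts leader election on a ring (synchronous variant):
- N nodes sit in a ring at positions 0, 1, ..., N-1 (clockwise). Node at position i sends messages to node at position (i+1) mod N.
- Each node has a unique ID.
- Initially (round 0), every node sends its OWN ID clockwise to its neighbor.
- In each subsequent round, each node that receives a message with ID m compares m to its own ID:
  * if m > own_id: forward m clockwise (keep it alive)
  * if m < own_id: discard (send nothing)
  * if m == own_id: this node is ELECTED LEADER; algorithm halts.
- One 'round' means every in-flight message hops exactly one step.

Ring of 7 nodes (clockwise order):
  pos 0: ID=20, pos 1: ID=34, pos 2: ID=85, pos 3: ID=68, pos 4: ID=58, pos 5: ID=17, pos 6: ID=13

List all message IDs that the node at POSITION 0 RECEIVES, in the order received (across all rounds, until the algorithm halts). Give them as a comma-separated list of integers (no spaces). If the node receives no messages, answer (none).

Answer: 13,17,58,68,85

Derivation:
Round 1: pos1(id34) recv 20: drop; pos2(id85) recv 34: drop; pos3(id68) recv 85: fwd; pos4(id58) recv 68: fwd; pos5(id17) recv 58: fwd; pos6(id13) recv 17: fwd; pos0(id20) recv 13: drop
Round 2: pos4(id58) recv 85: fwd; pos5(id17) recv 68: fwd; pos6(id13) recv 58: fwd; pos0(id20) recv 17: drop
Round 3: pos5(id17) recv 85: fwd; pos6(id13) recv 68: fwd; pos0(id20) recv 58: fwd
Round 4: pos6(id13) recv 85: fwd; pos0(id20) recv 68: fwd; pos1(id34) recv 58: fwd
Round 5: pos0(id20) recv 85: fwd; pos1(id34) recv 68: fwd; pos2(id85) recv 58: drop
Round 6: pos1(id34) recv 85: fwd; pos2(id85) recv 68: drop
Round 7: pos2(id85) recv 85: ELECTED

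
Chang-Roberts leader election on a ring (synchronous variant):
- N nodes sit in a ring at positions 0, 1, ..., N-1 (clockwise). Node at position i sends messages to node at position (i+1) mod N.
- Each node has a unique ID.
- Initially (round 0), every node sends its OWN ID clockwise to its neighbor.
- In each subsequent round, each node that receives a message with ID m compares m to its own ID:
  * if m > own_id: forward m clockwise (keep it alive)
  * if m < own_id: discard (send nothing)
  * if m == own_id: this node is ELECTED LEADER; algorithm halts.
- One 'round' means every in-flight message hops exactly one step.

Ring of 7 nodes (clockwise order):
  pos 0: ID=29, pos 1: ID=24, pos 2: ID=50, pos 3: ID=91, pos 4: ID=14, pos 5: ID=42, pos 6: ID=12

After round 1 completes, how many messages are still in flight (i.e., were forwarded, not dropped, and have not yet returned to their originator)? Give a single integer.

Answer: 3

Derivation:
Round 1: pos1(id24) recv 29: fwd; pos2(id50) recv 24: drop; pos3(id91) recv 50: drop; pos4(id14) recv 91: fwd; pos5(id42) recv 14: drop; pos6(id12) recv 42: fwd; pos0(id29) recv 12: drop
After round 1: 3 messages still in flight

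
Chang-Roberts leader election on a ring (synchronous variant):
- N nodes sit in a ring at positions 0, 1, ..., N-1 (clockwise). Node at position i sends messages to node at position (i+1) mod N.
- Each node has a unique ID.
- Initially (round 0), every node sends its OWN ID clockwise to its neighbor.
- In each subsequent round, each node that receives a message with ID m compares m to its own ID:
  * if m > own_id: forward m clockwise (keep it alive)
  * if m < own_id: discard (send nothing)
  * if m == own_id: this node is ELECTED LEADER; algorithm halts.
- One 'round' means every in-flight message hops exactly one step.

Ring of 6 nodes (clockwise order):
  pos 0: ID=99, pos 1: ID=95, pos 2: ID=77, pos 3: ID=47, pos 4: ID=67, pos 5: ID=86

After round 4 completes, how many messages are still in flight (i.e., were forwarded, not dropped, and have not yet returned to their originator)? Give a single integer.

Round 1: pos1(id95) recv 99: fwd; pos2(id77) recv 95: fwd; pos3(id47) recv 77: fwd; pos4(id67) recv 47: drop; pos5(id86) recv 67: drop; pos0(id99) recv 86: drop
Round 2: pos2(id77) recv 99: fwd; pos3(id47) recv 95: fwd; pos4(id67) recv 77: fwd
Round 3: pos3(id47) recv 99: fwd; pos4(id67) recv 95: fwd; pos5(id86) recv 77: drop
Round 4: pos4(id67) recv 99: fwd; pos5(id86) recv 95: fwd
After round 4: 2 messages still in flight

Answer: 2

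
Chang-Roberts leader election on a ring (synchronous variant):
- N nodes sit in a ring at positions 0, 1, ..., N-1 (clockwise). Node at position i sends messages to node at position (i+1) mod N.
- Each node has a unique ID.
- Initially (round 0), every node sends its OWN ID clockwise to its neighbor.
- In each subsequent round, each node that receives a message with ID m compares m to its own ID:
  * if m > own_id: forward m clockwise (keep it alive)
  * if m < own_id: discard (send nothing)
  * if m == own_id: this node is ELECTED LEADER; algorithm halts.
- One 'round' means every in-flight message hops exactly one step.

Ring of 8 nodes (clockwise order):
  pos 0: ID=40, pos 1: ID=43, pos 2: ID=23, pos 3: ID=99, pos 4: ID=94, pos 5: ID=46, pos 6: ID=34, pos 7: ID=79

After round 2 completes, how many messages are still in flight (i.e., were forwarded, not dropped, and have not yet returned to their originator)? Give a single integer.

Answer: 3

Derivation:
Round 1: pos1(id43) recv 40: drop; pos2(id23) recv 43: fwd; pos3(id99) recv 23: drop; pos4(id94) recv 99: fwd; pos5(id46) recv 94: fwd; pos6(id34) recv 46: fwd; pos7(id79) recv 34: drop; pos0(id40) recv 79: fwd
Round 2: pos3(id99) recv 43: drop; pos5(id46) recv 99: fwd; pos6(id34) recv 94: fwd; pos7(id79) recv 46: drop; pos1(id43) recv 79: fwd
After round 2: 3 messages still in flight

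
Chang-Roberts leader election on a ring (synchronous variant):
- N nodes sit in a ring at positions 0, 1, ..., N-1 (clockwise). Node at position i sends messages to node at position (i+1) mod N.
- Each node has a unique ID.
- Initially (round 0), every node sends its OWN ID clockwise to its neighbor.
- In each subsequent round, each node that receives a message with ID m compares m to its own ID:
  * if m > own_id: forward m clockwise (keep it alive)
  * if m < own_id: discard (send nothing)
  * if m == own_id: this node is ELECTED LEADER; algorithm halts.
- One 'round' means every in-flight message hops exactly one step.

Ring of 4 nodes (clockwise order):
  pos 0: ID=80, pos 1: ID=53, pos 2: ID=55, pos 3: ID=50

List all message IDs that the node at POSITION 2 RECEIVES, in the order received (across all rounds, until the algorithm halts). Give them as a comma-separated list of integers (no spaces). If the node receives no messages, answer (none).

Answer: 53,80

Derivation:
Round 1: pos1(id53) recv 80: fwd; pos2(id55) recv 53: drop; pos3(id50) recv 55: fwd; pos0(id80) recv 50: drop
Round 2: pos2(id55) recv 80: fwd; pos0(id80) recv 55: drop
Round 3: pos3(id50) recv 80: fwd
Round 4: pos0(id80) recv 80: ELECTED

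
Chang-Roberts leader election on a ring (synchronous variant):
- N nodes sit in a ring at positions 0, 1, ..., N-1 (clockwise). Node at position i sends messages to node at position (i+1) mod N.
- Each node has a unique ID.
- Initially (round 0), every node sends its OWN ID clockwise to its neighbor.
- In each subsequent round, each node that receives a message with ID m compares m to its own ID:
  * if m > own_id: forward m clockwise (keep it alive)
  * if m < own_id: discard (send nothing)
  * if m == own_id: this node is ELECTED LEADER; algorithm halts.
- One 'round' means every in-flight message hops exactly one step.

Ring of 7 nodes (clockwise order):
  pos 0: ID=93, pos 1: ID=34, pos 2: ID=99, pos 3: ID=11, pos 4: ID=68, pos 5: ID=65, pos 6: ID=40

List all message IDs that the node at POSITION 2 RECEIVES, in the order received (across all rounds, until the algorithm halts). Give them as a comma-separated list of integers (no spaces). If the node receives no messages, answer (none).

Answer: 34,93,99

Derivation:
Round 1: pos1(id34) recv 93: fwd; pos2(id99) recv 34: drop; pos3(id11) recv 99: fwd; pos4(id68) recv 11: drop; pos5(id65) recv 68: fwd; pos6(id40) recv 65: fwd; pos0(id93) recv 40: drop
Round 2: pos2(id99) recv 93: drop; pos4(id68) recv 99: fwd; pos6(id40) recv 68: fwd; pos0(id93) recv 65: drop
Round 3: pos5(id65) recv 99: fwd; pos0(id93) recv 68: drop
Round 4: pos6(id40) recv 99: fwd
Round 5: pos0(id93) recv 99: fwd
Round 6: pos1(id34) recv 99: fwd
Round 7: pos2(id99) recv 99: ELECTED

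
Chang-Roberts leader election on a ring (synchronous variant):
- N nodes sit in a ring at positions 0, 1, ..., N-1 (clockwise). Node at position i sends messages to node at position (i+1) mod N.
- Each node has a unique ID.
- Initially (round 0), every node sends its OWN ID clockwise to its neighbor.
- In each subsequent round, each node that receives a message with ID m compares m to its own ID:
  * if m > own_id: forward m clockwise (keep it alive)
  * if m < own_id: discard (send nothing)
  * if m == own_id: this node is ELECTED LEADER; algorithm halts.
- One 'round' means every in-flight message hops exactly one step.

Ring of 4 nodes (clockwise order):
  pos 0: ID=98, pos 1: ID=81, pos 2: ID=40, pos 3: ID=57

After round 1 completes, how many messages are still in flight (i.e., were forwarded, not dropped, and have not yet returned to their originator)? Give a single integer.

Answer: 2

Derivation:
Round 1: pos1(id81) recv 98: fwd; pos2(id40) recv 81: fwd; pos3(id57) recv 40: drop; pos0(id98) recv 57: drop
After round 1: 2 messages still in flight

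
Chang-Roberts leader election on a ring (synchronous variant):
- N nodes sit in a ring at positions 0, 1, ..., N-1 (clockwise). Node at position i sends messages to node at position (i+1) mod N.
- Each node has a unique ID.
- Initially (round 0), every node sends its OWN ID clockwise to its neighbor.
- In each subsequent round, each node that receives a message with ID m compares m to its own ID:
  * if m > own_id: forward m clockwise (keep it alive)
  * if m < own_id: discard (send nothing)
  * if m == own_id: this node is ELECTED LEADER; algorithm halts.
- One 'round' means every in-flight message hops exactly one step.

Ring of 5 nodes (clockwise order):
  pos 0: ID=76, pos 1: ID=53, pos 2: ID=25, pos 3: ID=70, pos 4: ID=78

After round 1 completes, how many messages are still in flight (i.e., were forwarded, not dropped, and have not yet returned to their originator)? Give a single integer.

Answer: 3

Derivation:
Round 1: pos1(id53) recv 76: fwd; pos2(id25) recv 53: fwd; pos3(id70) recv 25: drop; pos4(id78) recv 70: drop; pos0(id76) recv 78: fwd
After round 1: 3 messages still in flight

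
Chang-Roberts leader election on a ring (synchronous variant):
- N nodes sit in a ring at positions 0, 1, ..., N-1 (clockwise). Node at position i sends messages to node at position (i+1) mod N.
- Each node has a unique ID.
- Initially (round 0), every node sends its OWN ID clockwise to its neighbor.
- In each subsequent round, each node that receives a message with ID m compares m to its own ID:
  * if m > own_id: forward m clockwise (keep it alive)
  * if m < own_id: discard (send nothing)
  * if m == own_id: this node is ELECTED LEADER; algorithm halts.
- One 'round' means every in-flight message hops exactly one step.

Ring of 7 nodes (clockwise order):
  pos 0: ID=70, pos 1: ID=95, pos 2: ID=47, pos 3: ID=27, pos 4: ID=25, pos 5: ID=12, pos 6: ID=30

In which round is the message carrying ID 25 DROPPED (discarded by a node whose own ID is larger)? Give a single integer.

Round 1: pos1(id95) recv 70: drop; pos2(id47) recv 95: fwd; pos3(id27) recv 47: fwd; pos4(id25) recv 27: fwd; pos5(id12) recv 25: fwd; pos6(id30) recv 12: drop; pos0(id70) recv 30: drop
Round 2: pos3(id27) recv 95: fwd; pos4(id25) recv 47: fwd; pos5(id12) recv 27: fwd; pos6(id30) recv 25: drop
Round 3: pos4(id25) recv 95: fwd; pos5(id12) recv 47: fwd; pos6(id30) recv 27: drop
Round 4: pos5(id12) recv 95: fwd; pos6(id30) recv 47: fwd
Round 5: pos6(id30) recv 95: fwd; pos0(id70) recv 47: drop
Round 6: pos0(id70) recv 95: fwd
Round 7: pos1(id95) recv 95: ELECTED
Message ID 25 originates at pos 4; dropped at pos 6 in round 2

Answer: 2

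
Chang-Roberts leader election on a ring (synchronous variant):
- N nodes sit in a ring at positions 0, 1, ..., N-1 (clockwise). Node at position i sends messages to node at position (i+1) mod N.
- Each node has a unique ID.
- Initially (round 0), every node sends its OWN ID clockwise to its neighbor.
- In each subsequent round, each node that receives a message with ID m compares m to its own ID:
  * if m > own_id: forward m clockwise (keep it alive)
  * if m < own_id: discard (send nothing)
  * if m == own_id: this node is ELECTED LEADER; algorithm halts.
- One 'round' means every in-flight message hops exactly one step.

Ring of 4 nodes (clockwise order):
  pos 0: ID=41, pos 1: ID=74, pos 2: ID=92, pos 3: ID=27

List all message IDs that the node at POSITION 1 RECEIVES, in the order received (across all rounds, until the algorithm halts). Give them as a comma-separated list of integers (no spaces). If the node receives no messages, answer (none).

Answer: 41,92

Derivation:
Round 1: pos1(id74) recv 41: drop; pos2(id92) recv 74: drop; pos3(id27) recv 92: fwd; pos0(id41) recv 27: drop
Round 2: pos0(id41) recv 92: fwd
Round 3: pos1(id74) recv 92: fwd
Round 4: pos2(id92) recv 92: ELECTED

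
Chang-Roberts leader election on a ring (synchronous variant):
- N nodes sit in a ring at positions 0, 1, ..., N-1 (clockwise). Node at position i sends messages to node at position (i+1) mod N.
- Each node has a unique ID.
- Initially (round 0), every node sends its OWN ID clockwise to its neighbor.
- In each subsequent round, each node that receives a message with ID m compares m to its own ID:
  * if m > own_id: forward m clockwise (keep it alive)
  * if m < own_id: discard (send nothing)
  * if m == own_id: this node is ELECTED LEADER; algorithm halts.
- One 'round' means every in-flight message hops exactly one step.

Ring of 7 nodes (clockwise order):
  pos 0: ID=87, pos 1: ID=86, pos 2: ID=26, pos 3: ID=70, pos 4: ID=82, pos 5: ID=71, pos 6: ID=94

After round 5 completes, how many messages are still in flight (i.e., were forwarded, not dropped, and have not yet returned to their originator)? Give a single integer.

Round 1: pos1(id86) recv 87: fwd; pos2(id26) recv 86: fwd; pos3(id70) recv 26: drop; pos4(id82) recv 70: drop; pos5(id71) recv 82: fwd; pos6(id94) recv 71: drop; pos0(id87) recv 94: fwd
Round 2: pos2(id26) recv 87: fwd; pos3(id70) recv 86: fwd; pos6(id94) recv 82: drop; pos1(id86) recv 94: fwd
Round 3: pos3(id70) recv 87: fwd; pos4(id82) recv 86: fwd; pos2(id26) recv 94: fwd
Round 4: pos4(id82) recv 87: fwd; pos5(id71) recv 86: fwd; pos3(id70) recv 94: fwd
Round 5: pos5(id71) recv 87: fwd; pos6(id94) recv 86: drop; pos4(id82) recv 94: fwd
After round 5: 2 messages still in flight

Answer: 2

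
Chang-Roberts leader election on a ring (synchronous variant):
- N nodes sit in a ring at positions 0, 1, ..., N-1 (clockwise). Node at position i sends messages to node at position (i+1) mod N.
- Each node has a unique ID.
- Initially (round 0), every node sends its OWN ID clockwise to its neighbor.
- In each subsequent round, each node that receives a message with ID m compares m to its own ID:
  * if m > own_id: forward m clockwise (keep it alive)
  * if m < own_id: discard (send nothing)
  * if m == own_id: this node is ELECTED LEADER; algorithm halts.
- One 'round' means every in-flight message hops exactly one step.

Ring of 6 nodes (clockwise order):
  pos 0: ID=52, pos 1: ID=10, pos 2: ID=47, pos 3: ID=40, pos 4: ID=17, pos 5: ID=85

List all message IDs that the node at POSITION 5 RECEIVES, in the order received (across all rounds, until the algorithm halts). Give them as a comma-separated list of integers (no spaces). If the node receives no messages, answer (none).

Answer: 17,40,47,52,85

Derivation:
Round 1: pos1(id10) recv 52: fwd; pos2(id47) recv 10: drop; pos3(id40) recv 47: fwd; pos4(id17) recv 40: fwd; pos5(id85) recv 17: drop; pos0(id52) recv 85: fwd
Round 2: pos2(id47) recv 52: fwd; pos4(id17) recv 47: fwd; pos5(id85) recv 40: drop; pos1(id10) recv 85: fwd
Round 3: pos3(id40) recv 52: fwd; pos5(id85) recv 47: drop; pos2(id47) recv 85: fwd
Round 4: pos4(id17) recv 52: fwd; pos3(id40) recv 85: fwd
Round 5: pos5(id85) recv 52: drop; pos4(id17) recv 85: fwd
Round 6: pos5(id85) recv 85: ELECTED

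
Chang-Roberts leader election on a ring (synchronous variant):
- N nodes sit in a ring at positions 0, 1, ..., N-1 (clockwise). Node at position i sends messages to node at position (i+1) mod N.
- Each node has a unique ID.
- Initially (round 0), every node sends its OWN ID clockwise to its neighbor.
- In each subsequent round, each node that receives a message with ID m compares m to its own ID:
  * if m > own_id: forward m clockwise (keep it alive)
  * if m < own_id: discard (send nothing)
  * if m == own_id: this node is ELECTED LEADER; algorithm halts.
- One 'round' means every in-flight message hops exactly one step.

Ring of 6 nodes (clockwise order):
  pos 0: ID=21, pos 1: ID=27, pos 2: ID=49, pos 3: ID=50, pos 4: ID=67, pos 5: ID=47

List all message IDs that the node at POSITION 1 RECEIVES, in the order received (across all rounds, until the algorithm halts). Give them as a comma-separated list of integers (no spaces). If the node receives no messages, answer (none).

Round 1: pos1(id27) recv 21: drop; pos2(id49) recv 27: drop; pos3(id50) recv 49: drop; pos4(id67) recv 50: drop; pos5(id47) recv 67: fwd; pos0(id21) recv 47: fwd
Round 2: pos0(id21) recv 67: fwd; pos1(id27) recv 47: fwd
Round 3: pos1(id27) recv 67: fwd; pos2(id49) recv 47: drop
Round 4: pos2(id49) recv 67: fwd
Round 5: pos3(id50) recv 67: fwd
Round 6: pos4(id67) recv 67: ELECTED

Answer: 21,47,67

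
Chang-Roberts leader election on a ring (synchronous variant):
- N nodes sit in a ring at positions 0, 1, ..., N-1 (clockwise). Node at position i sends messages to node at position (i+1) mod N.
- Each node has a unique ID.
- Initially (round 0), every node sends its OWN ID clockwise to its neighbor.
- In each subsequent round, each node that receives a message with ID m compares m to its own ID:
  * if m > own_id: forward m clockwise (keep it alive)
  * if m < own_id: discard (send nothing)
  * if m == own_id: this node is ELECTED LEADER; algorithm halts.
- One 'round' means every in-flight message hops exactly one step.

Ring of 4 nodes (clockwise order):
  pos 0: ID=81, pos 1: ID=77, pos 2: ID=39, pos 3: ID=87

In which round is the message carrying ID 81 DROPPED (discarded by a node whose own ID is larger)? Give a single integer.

Round 1: pos1(id77) recv 81: fwd; pos2(id39) recv 77: fwd; pos3(id87) recv 39: drop; pos0(id81) recv 87: fwd
Round 2: pos2(id39) recv 81: fwd; pos3(id87) recv 77: drop; pos1(id77) recv 87: fwd
Round 3: pos3(id87) recv 81: drop; pos2(id39) recv 87: fwd
Round 4: pos3(id87) recv 87: ELECTED
Message ID 81 originates at pos 0; dropped at pos 3 in round 3

Answer: 3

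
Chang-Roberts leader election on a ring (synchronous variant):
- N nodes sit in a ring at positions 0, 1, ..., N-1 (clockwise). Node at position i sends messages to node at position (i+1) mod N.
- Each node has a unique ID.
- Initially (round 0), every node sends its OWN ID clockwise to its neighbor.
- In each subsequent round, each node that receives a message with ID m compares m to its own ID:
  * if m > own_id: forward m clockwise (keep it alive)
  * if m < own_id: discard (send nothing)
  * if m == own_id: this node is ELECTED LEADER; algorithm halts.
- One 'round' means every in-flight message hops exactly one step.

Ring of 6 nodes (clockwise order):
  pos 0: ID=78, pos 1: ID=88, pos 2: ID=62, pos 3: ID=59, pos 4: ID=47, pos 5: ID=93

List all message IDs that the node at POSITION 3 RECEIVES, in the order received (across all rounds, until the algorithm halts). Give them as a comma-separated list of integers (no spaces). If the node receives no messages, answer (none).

Round 1: pos1(id88) recv 78: drop; pos2(id62) recv 88: fwd; pos3(id59) recv 62: fwd; pos4(id47) recv 59: fwd; pos5(id93) recv 47: drop; pos0(id78) recv 93: fwd
Round 2: pos3(id59) recv 88: fwd; pos4(id47) recv 62: fwd; pos5(id93) recv 59: drop; pos1(id88) recv 93: fwd
Round 3: pos4(id47) recv 88: fwd; pos5(id93) recv 62: drop; pos2(id62) recv 93: fwd
Round 4: pos5(id93) recv 88: drop; pos3(id59) recv 93: fwd
Round 5: pos4(id47) recv 93: fwd
Round 6: pos5(id93) recv 93: ELECTED

Answer: 62,88,93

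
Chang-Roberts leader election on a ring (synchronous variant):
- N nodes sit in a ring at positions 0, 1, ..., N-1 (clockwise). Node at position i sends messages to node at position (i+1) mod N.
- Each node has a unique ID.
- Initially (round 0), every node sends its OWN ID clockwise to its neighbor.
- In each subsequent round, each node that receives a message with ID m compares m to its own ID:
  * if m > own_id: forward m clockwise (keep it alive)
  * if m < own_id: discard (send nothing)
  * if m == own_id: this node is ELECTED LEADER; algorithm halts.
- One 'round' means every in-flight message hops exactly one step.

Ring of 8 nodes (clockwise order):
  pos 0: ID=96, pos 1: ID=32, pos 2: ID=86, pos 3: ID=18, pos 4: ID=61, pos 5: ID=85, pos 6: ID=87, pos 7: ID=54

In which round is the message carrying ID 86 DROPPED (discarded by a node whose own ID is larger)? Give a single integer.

Answer: 4

Derivation:
Round 1: pos1(id32) recv 96: fwd; pos2(id86) recv 32: drop; pos3(id18) recv 86: fwd; pos4(id61) recv 18: drop; pos5(id85) recv 61: drop; pos6(id87) recv 85: drop; pos7(id54) recv 87: fwd; pos0(id96) recv 54: drop
Round 2: pos2(id86) recv 96: fwd; pos4(id61) recv 86: fwd; pos0(id96) recv 87: drop
Round 3: pos3(id18) recv 96: fwd; pos5(id85) recv 86: fwd
Round 4: pos4(id61) recv 96: fwd; pos6(id87) recv 86: drop
Round 5: pos5(id85) recv 96: fwd
Round 6: pos6(id87) recv 96: fwd
Round 7: pos7(id54) recv 96: fwd
Round 8: pos0(id96) recv 96: ELECTED
Message ID 86 originates at pos 2; dropped at pos 6 in round 4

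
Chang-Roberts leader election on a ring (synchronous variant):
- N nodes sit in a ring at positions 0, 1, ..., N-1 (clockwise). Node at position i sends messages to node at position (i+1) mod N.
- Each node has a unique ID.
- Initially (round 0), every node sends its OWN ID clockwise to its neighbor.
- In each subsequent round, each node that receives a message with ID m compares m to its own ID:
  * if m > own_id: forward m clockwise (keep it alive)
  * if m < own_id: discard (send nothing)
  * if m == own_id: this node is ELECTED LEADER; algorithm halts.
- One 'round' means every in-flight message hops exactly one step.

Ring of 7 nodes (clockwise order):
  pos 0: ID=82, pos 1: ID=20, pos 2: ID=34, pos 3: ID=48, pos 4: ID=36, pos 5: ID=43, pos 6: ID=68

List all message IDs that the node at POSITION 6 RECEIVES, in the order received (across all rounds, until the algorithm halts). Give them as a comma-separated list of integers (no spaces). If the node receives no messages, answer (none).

Round 1: pos1(id20) recv 82: fwd; pos2(id34) recv 20: drop; pos3(id48) recv 34: drop; pos4(id36) recv 48: fwd; pos5(id43) recv 36: drop; pos6(id68) recv 43: drop; pos0(id82) recv 68: drop
Round 2: pos2(id34) recv 82: fwd; pos5(id43) recv 48: fwd
Round 3: pos3(id48) recv 82: fwd; pos6(id68) recv 48: drop
Round 4: pos4(id36) recv 82: fwd
Round 5: pos5(id43) recv 82: fwd
Round 6: pos6(id68) recv 82: fwd
Round 7: pos0(id82) recv 82: ELECTED

Answer: 43,48,82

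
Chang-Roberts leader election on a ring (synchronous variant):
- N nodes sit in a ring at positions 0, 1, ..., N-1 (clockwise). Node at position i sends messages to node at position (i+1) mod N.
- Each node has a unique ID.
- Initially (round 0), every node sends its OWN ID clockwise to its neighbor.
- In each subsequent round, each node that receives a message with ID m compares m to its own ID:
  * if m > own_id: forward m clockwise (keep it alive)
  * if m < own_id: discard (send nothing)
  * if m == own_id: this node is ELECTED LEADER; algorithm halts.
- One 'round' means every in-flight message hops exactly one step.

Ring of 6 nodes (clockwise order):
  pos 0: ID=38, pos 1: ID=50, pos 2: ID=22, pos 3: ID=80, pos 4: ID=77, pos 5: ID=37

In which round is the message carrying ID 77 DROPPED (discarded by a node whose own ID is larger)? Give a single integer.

Answer: 5

Derivation:
Round 1: pos1(id50) recv 38: drop; pos2(id22) recv 50: fwd; pos3(id80) recv 22: drop; pos4(id77) recv 80: fwd; pos5(id37) recv 77: fwd; pos0(id38) recv 37: drop
Round 2: pos3(id80) recv 50: drop; pos5(id37) recv 80: fwd; pos0(id38) recv 77: fwd
Round 3: pos0(id38) recv 80: fwd; pos1(id50) recv 77: fwd
Round 4: pos1(id50) recv 80: fwd; pos2(id22) recv 77: fwd
Round 5: pos2(id22) recv 80: fwd; pos3(id80) recv 77: drop
Round 6: pos3(id80) recv 80: ELECTED
Message ID 77 originates at pos 4; dropped at pos 3 in round 5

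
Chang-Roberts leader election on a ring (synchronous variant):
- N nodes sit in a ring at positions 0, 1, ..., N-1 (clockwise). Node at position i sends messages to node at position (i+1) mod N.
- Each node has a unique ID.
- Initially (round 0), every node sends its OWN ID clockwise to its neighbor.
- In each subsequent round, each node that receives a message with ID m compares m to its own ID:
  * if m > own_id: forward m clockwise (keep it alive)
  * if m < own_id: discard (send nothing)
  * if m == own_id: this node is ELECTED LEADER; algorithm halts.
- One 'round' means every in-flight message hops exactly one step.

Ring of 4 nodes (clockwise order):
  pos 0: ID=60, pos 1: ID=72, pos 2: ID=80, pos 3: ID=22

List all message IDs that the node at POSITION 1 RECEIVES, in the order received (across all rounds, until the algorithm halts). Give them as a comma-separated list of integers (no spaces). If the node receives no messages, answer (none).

Round 1: pos1(id72) recv 60: drop; pos2(id80) recv 72: drop; pos3(id22) recv 80: fwd; pos0(id60) recv 22: drop
Round 2: pos0(id60) recv 80: fwd
Round 3: pos1(id72) recv 80: fwd
Round 4: pos2(id80) recv 80: ELECTED

Answer: 60,80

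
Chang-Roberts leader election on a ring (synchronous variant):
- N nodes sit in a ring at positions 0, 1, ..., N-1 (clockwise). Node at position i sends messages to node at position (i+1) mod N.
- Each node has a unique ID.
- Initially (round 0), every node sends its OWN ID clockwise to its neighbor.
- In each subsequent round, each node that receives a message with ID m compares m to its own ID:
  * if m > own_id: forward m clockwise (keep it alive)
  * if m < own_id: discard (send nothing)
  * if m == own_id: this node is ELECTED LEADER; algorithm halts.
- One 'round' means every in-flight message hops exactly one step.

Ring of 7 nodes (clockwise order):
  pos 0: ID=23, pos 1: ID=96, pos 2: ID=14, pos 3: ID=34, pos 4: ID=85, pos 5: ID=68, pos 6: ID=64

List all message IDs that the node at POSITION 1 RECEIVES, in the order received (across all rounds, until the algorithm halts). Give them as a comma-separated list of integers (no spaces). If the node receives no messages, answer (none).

Answer: 23,64,68,85,96

Derivation:
Round 1: pos1(id96) recv 23: drop; pos2(id14) recv 96: fwd; pos3(id34) recv 14: drop; pos4(id85) recv 34: drop; pos5(id68) recv 85: fwd; pos6(id64) recv 68: fwd; pos0(id23) recv 64: fwd
Round 2: pos3(id34) recv 96: fwd; pos6(id64) recv 85: fwd; pos0(id23) recv 68: fwd; pos1(id96) recv 64: drop
Round 3: pos4(id85) recv 96: fwd; pos0(id23) recv 85: fwd; pos1(id96) recv 68: drop
Round 4: pos5(id68) recv 96: fwd; pos1(id96) recv 85: drop
Round 5: pos6(id64) recv 96: fwd
Round 6: pos0(id23) recv 96: fwd
Round 7: pos1(id96) recv 96: ELECTED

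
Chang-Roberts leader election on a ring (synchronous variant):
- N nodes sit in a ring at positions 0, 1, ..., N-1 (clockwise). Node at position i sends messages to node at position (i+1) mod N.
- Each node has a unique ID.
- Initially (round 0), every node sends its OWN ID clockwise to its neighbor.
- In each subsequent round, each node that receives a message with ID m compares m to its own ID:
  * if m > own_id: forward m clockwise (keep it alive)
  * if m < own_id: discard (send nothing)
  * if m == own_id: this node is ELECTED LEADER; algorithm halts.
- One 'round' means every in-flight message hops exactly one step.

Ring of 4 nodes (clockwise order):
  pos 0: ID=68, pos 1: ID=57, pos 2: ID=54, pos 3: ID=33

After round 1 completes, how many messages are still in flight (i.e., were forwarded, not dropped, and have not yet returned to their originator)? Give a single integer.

Answer: 3

Derivation:
Round 1: pos1(id57) recv 68: fwd; pos2(id54) recv 57: fwd; pos3(id33) recv 54: fwd; pos0(id68) recv 33: drop
After round 1: 3 messages still in flight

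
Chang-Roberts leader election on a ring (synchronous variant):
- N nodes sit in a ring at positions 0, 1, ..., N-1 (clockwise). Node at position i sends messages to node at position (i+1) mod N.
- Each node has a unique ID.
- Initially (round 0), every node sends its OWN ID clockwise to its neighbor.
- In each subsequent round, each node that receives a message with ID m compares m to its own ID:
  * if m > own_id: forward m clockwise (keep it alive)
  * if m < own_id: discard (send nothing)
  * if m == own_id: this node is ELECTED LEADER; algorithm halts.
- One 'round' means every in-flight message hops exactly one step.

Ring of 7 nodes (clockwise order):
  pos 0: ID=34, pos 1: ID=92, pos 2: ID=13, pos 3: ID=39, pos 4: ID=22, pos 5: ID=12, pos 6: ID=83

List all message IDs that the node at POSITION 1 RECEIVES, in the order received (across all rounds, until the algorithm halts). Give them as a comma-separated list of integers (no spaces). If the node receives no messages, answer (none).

Answer: 34,83,92

Derivation:
Round 1: pos1(id92) recv 34: drop; pos2(id13) recv 92: fwd; pos3(id39) recv 13: drop; pos4(id22) recv 39: fwd; pos5(id12) recv 22: fwd; pos6(id83) recv 12: drop; pos0(id34) recv 83: fwd
Round 2: pos3(id39) recv 92: fwd; pos5(id12) recv 39: fwd; pos6(id83) recv 22: drop; pos1(id92) recv 83: drop
Round 3: pos4(id22) recv 92: fwd; pos6(id83) recv 39: drop
Round 4: pos5(id12) recv 92: fwd
Round 5: pos6(id83) recv 92: fwd
Round 6: pos0(id34) recv 92: fwd
Round 7: pos1(id92) recv 92: ELECTED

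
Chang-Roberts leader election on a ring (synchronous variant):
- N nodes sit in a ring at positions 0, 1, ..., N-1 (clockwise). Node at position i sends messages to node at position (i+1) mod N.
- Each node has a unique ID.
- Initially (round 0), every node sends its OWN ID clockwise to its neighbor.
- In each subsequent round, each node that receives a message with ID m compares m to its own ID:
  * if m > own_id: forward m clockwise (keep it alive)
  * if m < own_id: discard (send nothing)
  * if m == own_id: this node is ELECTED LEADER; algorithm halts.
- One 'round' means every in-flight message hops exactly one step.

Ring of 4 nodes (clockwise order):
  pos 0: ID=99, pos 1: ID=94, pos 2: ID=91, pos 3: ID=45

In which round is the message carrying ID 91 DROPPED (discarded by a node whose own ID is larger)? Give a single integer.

Answer: 2

Derivation:
Round 1: pos1(id94) recv 99: fwd; pos2(id91) recv 94: fwd; pos3(id45) recv 91: fwd; pos0(id99) recv 45: drop
Round 2: pos2(id91) recv 99: fwd; pos3(id45) recv 94: fwd; pos0(id99) recv 91: drop
Round 3: pos3(id45) recv 99: fwd; pos0(id99) recv 94: drop
Round 4: pos0(id99) recv 99: ELECTED
Message ID 91 originates at pos 2; dropped at pos 0 in round 2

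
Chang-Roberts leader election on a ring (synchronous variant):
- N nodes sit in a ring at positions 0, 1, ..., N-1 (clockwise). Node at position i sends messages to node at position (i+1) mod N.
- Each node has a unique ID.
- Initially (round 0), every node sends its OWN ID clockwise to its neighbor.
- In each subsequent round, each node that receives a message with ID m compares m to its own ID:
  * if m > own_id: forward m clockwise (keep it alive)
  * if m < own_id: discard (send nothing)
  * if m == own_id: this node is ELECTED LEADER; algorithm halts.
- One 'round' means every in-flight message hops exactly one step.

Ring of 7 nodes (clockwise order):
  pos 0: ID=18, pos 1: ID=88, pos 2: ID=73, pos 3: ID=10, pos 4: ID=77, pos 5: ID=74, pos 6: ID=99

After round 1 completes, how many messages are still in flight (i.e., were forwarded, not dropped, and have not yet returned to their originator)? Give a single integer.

Answer: 4

Derivation:
Round 1: pos1(id88) recv 18: drop; pos2(id73) recv 88: fwd; pos3(id10) recv 73: fwd; pos4(id77) recv 10: drop; pos5(id74) recv 77: fwd; pos6(id99) recv 74: drop; pos0(id18) recv 99: fwd
After round 1: 4 messages still in flight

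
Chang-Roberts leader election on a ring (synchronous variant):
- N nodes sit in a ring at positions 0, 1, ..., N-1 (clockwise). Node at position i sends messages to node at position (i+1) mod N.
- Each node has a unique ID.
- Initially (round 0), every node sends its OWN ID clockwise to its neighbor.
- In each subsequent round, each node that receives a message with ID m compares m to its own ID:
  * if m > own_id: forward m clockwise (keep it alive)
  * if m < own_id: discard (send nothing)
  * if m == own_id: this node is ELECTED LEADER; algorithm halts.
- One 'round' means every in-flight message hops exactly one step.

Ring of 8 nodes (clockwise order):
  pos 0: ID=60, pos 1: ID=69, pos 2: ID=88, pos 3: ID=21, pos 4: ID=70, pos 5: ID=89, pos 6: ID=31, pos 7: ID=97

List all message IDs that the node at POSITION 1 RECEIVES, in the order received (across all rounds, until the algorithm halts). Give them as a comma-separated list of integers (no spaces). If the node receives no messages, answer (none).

Answer: 60,97

Derivation:
Round 1: pos1(id69) recv 60: drop; pos2(id88) recv 69: drop; pos3(id21) recv 88: fwd; pos4(id70) recv 21: drop; pos5(id89) recv 70: drop; pos6(id31) recv 89: fwd; pos7(id97) recv 31: drop; pos0(id60) recv 97: fwd
Round 2: pos4(id70) recv 88: fwd; pos7(id97) recv 89: drop; pos1(id69) recv 97: fwd
Round 3: pos5(id89) recv 88: drop; pos2(id88) recv 97: fwd
Round 4: pos3(id21) recv 97: fwd
Round 5: pos4(id70) recv 97: fwd
Round 6: pos5(id89) recv 97: fwd
Round 7: pos6(id31) recv 97: fwd
Round 8: pos7(id97) recv 97: ELECTED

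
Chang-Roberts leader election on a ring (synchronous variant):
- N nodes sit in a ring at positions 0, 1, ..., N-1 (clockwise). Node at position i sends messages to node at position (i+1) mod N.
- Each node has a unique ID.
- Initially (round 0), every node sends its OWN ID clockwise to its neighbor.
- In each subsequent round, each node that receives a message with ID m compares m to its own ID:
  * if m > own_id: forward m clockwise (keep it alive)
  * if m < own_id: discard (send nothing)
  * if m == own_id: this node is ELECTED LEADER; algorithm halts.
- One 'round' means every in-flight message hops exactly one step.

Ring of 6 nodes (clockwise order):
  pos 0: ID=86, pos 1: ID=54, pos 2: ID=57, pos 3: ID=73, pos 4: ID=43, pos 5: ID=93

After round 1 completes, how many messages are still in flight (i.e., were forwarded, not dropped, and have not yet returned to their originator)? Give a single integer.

Answer: 3

Derivation:
Round 1: pos1(id54) recv 86: fwd; pos2(id57) recv 54: drop; pos3(id73) recv 57: drop; pos4(id43) recv 73: fwd; pos5(id93) recv 43: drop; pos0(id86) recv 93: fwd
After round 1: 3 messages still in flight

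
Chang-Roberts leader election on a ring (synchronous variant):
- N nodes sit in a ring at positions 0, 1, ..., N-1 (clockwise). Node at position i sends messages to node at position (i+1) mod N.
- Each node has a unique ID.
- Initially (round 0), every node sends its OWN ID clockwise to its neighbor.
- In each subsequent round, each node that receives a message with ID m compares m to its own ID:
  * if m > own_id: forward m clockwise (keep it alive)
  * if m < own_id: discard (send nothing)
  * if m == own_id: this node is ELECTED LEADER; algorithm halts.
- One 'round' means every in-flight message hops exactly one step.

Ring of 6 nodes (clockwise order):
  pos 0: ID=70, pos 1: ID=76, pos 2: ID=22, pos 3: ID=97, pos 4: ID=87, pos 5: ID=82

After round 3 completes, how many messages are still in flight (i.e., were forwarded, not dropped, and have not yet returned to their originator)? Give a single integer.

Round 1: pos1(id76) recv 70: drop; pos2(id22) recv 76: fwd; pos3(id97) recv 22: drop; pos4(id87) recv 97: fwd; pos5(id82) recv 87: fwd; pos0(id70) recv 82: fwd
Round 2: pos3(id97) recv 76: drop; pos5(id82) recv 97: fwd; pos0(id70) recv 87: fwd; pos1(id76) recv 82: fwd
Round 3: pos0(id70) recv 97: fwd; pos1(id76) recv 87: fwd; pos2(id22) recv 82: fwd
After round 3: 3 messages still in flight

Answer: 3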